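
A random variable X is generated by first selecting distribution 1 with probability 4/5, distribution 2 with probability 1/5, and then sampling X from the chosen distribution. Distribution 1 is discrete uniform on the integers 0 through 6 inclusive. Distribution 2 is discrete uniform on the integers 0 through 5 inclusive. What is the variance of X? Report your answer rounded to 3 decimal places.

3.823

Per component, 1: μ=3, E[X²]=13; 2: μ=2.5, E[X²]=9.16667.
E[X] = 0.8·3 + 0.2·2.5 = 2.9.
E[X²] = 0.8·13 + 0.2·9.16667 = 12.2333.
Var(X) = E[X²] − (E[X])² = 12.2333 − 8.41 = 3.82333.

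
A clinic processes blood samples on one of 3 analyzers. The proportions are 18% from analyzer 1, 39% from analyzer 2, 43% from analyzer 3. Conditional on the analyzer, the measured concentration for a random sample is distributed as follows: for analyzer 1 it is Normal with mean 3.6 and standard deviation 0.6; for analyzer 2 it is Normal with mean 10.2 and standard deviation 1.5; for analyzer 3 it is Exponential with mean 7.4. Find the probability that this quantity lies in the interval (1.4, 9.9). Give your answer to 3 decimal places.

Conditional on each analyzer, P(1.4 < X < 9.9): 1: 0.999877; 2: 0.42074; 3: 0.565217.
By total probability, P(1.4 < X < 9.9) = 0.18·0.999877 + 0.39·0.42074 + 0.43·0.565217 = 0.58711.

0.587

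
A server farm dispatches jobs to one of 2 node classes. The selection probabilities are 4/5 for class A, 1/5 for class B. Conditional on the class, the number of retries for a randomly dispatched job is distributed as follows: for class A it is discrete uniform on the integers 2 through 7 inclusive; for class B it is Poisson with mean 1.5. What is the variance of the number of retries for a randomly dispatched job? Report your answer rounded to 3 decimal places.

Per component, A: μ=4.5, E[X²]=23.1667; B: μ=1.5, E[X²]=3.75.
E[X] = 0.8·4.5 + 0.2·1.5 = 3.9.
E[X²] = 0.8·23.1667 + 0.2·3.75 = 19.2833.
Var(X) = E[X²] − (E[X])² = 19.2833 − 15.21 = 4.07333.

4.073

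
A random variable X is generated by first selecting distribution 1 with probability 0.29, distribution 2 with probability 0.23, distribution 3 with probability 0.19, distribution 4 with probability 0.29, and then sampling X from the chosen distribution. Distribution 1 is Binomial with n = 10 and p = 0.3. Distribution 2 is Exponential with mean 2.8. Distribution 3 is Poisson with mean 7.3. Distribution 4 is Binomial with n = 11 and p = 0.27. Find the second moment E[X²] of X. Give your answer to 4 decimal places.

For each component E[X²] = Var + (mean)², giving 1: 11.1; 2: 15.68; 3: 60.59; 4: 10.989.
Overall E[X²] = 0.29·11.1 + 0.23·15.68 + 0.19·60.59 + 0.29·10.989 = 21.5243.

21.5243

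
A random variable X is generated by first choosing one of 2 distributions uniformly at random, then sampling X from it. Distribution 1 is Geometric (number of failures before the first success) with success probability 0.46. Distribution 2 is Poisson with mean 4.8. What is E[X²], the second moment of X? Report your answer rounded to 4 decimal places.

15.8850

For each component E[X²] = Var + (mean)², giving 1: 3.93006; 2: 27.84.
Overall E[X²] = 0.5·3.93006 + 0.5·27.84 = 15.885.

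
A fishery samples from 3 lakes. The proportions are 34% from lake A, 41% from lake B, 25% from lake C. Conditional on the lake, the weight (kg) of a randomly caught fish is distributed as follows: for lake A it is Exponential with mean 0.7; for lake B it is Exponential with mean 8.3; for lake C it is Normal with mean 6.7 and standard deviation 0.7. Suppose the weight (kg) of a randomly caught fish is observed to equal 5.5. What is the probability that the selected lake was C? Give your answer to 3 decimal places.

Likelihoods f(5.5 | ·): A: 0.000552826; B: 0.0621064; C: 0.131119.
Posterior ∝ prior × likelihood. Numerator for C: 0.25·0.131119 = 0.0327797.
Normalizing constant: 0.34·0.000552826 + 0.41·0.0621064 + 0.25·0.131119 = 0.0584313.
P(C | observation) = 0.0327797 / 0.0584313 = 0.560996.

0.561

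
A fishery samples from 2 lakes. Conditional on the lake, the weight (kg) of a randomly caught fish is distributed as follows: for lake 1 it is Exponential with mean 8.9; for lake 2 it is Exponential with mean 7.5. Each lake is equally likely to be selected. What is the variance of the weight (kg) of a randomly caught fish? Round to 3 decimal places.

68.220

Per component, 1: μ=8.9, E[X²]=158.42; 2: μ=7.5, E[X²]=112.5.
E[X] = 0.5·8.9 + 0.5·7.5 = 8.2.
E[X²] = 0.5·158.42 + 0.5·112.5 = 135.46.
Var(X) = E[X²] − (E[X])² = 135.46 − 67.24 = 68.22.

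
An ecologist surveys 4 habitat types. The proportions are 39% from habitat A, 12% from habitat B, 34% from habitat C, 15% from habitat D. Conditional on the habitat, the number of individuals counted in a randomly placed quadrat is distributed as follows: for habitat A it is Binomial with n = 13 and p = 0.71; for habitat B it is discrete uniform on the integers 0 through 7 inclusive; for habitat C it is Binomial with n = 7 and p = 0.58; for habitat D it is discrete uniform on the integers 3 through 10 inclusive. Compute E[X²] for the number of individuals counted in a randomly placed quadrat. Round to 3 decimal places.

For each component E[X²] = Var + (mean)², giving A: 87.8696; B: 17.5; C: 18.1888; D: 47.5.
Overall E[X²] = 0.39·87.8696 + 0.12·17.5 + 0.34·18.1888 + 0.15·47.5 = 49.6783.

49.678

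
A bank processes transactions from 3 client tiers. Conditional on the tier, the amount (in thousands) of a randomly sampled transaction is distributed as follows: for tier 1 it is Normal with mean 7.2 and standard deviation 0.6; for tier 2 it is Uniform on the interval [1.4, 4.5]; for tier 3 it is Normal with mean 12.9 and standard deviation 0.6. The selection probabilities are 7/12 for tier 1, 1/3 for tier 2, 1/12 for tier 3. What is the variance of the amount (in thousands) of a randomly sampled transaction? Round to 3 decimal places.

8.349

Per component, 1: μ=7.2, E[X²]=52.2; 2: μ=2.95, E[X²]=9.50333; 3: μ=12.9, E[X²]=166.77.
E[X] = 0.583333·7.2 + 0.333333·2.95 + 0.0833333·12.9 = 6.25833.
E[X²] = 0.583333·52.2 + 0.333333·9.50333 + 0.0833333·166.77 = 47.5153.
Var(X) = E[X²] − (E[X])² = 47.5153 − 39.1667 = 8.34854.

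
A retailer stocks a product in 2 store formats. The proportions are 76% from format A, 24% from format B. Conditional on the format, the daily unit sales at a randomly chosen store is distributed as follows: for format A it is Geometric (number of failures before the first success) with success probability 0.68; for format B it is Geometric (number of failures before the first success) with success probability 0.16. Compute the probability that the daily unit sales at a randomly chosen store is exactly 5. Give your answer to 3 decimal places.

Conditional on each format, P(X = 5): A: 0.0022817; B: 0.0669139.
By total probability, P(X = 5) = 0.76·0.0022817 + 0.24·0.0669139 = 0.0177934.

0.018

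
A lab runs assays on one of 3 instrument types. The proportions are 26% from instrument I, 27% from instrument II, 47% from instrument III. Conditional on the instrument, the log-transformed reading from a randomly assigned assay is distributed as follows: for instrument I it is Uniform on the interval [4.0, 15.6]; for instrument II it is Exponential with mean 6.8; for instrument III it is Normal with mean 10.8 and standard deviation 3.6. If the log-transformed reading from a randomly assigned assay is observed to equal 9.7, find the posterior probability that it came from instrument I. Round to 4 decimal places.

0.2745

Likelihoods f(9.7 | ·): I: 0.0862069; II: 0.0353169; III: 0.105763.
Posterior ∝ prior × likelihood. Numerator for I: 0.26·0.0862069 = 0.0224138.
Normalizing constant: 0.26·0.0862069 + 0.27·0.0353169 + 0.47·0.105763 = 0.081658.
P(I | observation) = 0.0224138 / 0.081658 = 0.274484.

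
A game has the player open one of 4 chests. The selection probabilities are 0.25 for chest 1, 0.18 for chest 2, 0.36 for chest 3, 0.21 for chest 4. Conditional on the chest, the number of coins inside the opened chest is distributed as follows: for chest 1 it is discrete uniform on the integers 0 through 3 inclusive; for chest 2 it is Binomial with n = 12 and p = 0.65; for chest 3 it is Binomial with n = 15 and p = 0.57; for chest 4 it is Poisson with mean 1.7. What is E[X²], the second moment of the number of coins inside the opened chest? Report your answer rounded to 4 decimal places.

For each component E[X²] = Var + (mean)², giving 1: 3.5; 2: 63.57; 3: 76.779; 4: 4.59.
Overall E[X²] = 0.25·3.5 + 0.18·63.57 + 0.36·76.779 + 0.21·4.59 = 40.9219.

40.9219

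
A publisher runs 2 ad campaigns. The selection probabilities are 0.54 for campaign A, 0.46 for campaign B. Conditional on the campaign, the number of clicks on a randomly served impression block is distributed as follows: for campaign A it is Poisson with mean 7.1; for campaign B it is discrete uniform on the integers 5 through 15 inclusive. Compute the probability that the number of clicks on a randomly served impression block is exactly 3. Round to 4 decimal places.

Conditional on each campaign, P(X = 3): A: 0.049219; B: 0.
By total probability, P(X = 3) = 0.54·0.049219 + 0.46·0 = 0.0265783.

0.0266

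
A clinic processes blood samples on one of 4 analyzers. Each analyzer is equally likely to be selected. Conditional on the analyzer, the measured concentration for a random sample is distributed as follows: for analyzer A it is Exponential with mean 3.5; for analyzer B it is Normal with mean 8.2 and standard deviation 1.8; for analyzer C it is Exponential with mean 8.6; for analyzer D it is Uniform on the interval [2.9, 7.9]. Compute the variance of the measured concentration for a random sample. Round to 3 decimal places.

27.255

Per component, A: μ=3.5, E[X²]=24.5; B: μ=8.2, E[X²]=70.48; C: μ=8.6, E[X²]=147.92; D: μ=5.4, E[X²]=31.2433.
E[X] = 0.25·3.5 + 0.25·8.2 + 0.25·8.6 + 0.25·5.4 = 6.425.
E[X²] = 0.25·24.5 + 0.25·70.48 + 0.25·147.92 + 0.25·31.2433 = 68.5358.
Var(X) = E[X²] − (E[X])² = 68.5358 − 41.2806 = 27.2552.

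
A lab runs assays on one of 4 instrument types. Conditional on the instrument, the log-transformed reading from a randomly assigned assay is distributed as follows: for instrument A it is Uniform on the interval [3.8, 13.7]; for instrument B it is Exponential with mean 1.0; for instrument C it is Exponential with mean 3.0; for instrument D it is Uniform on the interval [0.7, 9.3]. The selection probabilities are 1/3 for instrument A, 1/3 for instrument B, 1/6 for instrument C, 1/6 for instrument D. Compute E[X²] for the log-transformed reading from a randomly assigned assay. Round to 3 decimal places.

For each component E[X²] = Var + (mean)², giving A: 84.73; B: 2; C: 18; D: 31.1633.
Overall E[X²] = 0.333333·84.73 + 0.333333·2 + 0.166667·18 + 0.166667·31.1633 = 37.1039.

37.104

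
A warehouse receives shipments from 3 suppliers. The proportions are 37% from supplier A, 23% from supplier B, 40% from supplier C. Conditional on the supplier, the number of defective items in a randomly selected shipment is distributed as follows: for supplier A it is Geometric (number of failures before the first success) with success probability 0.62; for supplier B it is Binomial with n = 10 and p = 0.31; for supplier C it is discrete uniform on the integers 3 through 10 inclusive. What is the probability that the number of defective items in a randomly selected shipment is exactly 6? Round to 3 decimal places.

0.060

Conditional on each supplier, P(X = 6): A: 0.00186678; B: 0.042246; C: 0.125.
By total probability, P(X = 6) = 0.37·0.00186678 + 0.23·0.042246 + 0.4·0.125 = 0.0604073.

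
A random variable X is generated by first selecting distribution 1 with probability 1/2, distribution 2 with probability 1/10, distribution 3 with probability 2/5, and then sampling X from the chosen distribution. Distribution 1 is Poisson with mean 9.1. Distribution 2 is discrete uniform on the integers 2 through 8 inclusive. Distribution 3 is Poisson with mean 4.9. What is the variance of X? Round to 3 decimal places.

11.279

Per component, 1: μ=9.1, E[X²]=91.91; 2: μ=5, E[X²]=29; 3: μ=4.9, E[X²]=28.91.
E[X] = 0.5·9.1 + 0.1·5 + 0.4·4.9 = 7.01.
E[X²] = 0.5·91.91 + 0.1·29 + 0.4·28.91 = 60.419.
Var(X) = E[X²] − (E[X])² = 60.419 − 49.1401 = 11.2789.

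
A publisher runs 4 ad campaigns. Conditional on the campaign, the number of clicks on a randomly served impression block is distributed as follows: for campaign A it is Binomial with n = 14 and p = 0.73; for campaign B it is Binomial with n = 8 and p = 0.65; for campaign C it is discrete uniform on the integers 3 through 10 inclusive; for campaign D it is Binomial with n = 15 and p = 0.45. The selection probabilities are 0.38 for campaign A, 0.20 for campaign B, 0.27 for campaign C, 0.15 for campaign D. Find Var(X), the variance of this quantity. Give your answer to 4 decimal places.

Per component, A: μ=10.22, E[X²]=107.208; B: μ=5.2, E[X²]=28.86; C: μ=6.5, E[X²]=47.5; D: μ=6.75, E[X²]=49.275.
E[X] = 0.38·10.22 + 0.2·5.2 + 0.27·6.5 + 0.15·6.75 = 7.6911.
E[X²] = 0.38·107.208 + 0.2·28.86 + 0.27·47.5 + 0.15·49.275 = 66.7272.
Var(X) = E[X²] − (E[X])² = 66.7272 − 59.153 = 7.57419.

7.5742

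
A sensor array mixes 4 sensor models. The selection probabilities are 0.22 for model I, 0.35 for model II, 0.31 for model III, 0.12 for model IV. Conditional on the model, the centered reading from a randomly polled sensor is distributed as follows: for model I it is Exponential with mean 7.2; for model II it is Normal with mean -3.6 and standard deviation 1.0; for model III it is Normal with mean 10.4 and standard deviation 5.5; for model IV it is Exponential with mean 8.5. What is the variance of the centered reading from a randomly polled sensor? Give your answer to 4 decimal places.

Per component, I: μ=7.2, E[X²]=103.68; II: μ=-3.6, E[X²]=13.96; III: μ=10.4, E[X²]=138.41; IV: μ=8.5, E[X²]=144.5.
E[X] = 0.22·7.2 + 0.35·-3.6 + 0.31·10.4 + 0.12·8.5 = 4.568.
E[X²] = 0.22·103.68 + 0.35·13.96 + 0.31·138.41 + 0.12·144.5 = 87.9427.
Var(X) = E[X²] − (E[X])² = 87.9427 − 20.8666 = 67.0761.

67.0761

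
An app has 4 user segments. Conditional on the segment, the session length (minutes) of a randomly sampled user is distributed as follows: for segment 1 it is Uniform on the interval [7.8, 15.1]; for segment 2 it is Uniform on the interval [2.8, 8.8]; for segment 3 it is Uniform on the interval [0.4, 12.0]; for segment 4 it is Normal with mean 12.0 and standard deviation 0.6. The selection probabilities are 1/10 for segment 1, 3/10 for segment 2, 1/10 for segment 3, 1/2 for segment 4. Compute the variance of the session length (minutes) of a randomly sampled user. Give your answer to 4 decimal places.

11.3466

Per component, 1: μ=11.45, E[X²]=135.543; 2: μ=5.8, E[X²]=36.64; 3: μ=6.2, E[X²]=49.6533; 4: μ=12, E[X²]=144.36.
E[X] = 0.1·11.45 + 0.3·5.8 + 0.1·6.2 + 0.5·12 = 9.505.
E[X²] = 0.1·135.543 + 0.3·36.64 + 0.1·49.6533 + 0.5·144.36 = 101.692.
Var(X) = E[X²] − (E[X])² = 101.692 − 90.345 = 11.3466.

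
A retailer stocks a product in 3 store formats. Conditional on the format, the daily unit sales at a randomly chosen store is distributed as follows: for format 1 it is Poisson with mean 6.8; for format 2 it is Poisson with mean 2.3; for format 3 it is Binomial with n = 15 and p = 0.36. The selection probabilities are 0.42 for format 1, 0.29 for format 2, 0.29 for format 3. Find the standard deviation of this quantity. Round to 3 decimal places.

2.835

Per component, 1: μ=6.8, E[X²]=53.04; 2: μ=2.3, E[X²]=7.59; 3: μ=5.4, E[X²]=32.616.
E[X] = 0.42·6.8 + 0.29·2.3 + 0.29·5.4 = 5.089.
E[X²] = 0.42·53.04 + 0.29·7.59 + 0.29·32.616 = 33.9365.
Var(X) = E[X²] − (E[X])² = 33.9365 − 25.8979 = 8.03862.
SD(X) = √8.03862 = 2.83525.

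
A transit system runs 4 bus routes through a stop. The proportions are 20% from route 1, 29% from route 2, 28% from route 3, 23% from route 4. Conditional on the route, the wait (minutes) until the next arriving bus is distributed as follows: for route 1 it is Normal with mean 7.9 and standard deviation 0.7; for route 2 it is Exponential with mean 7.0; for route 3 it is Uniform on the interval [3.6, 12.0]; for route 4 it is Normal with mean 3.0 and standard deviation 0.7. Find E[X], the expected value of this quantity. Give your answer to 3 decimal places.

Component means — 1: 7.9; 2: 7; 3: 7.8; 4: 3.
E[X] = 0.2·7.9 + 0.29·7 + 0.28·7.8 + 0.23·3 = 6.484.

6.484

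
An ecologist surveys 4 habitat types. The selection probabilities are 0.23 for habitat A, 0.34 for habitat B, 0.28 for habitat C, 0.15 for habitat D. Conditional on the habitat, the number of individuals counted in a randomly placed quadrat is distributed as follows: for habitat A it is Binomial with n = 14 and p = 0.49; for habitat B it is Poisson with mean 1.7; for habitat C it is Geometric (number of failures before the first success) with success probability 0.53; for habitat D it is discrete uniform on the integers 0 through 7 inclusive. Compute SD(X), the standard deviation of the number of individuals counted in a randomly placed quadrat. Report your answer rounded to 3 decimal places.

Per component, A: μ=6.86, E[X²]=50.5582; B: μ=1.7, E[X²]=4.59; C: μ=0.886792, E[X²]=2.45959; D: μ=3.5, E[X²]=17.5.
E[X] = 0.23·6.86 + 0.34·1.7 + 0.28·0.886792 + 0.15·3.5 = 2.9291.
E[X²] = 0.23·50.5582 + 0.34·4.59 + 0.28·2.45959 + 0.15·17.5 = 16.5027.
Var(X) = E[X²] − (E[X])² = 16.5027 − 8.57964 = 7.92303.
SD(X) = √7.92303 = 2.81479.

2.815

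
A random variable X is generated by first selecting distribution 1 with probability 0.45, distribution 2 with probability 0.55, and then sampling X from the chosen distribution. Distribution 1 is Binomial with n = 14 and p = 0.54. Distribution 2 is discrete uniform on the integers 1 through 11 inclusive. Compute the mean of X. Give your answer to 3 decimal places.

6.702

Component means — 1: 7.56; 2: 6.
E[X] = 0.45·7.56 + 0.55·6 = 6.702.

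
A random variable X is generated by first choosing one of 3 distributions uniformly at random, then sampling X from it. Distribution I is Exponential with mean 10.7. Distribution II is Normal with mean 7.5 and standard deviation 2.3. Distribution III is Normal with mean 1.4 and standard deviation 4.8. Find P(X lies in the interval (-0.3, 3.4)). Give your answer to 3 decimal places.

Conditional on each component, P(-0.3 < X < 3.4): I: 0.27222; II: 0.0369772; III: 0.299932.
By total probability, P(-0.3 < X < 3.4) = 0.333333·0.27222 + 0.333333·0.0369772 + 0.333333·0.299932 = 0.203043.

0.203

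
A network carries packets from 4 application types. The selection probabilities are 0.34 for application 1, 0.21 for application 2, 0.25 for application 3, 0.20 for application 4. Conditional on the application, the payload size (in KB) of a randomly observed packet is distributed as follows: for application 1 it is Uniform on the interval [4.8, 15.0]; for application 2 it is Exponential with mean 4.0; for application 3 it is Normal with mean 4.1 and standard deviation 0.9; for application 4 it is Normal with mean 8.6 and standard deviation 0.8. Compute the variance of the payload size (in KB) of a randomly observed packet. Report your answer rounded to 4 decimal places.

13.9998

Per component, 1: μ=9.9, E[X²]=106.68; 2: μ=4, E[X²]=32; 3: μ=4.1, E[X²]=17.62; 4: μ=8.6, E[X²]=74.6.
E[X] = 0.34·9.9 + 0.21·4 + 0.25·4.1 + 0.2·8.6 = 6.951.
E[X²] = 0.34·106.68 + 0.21·32 + 0.25·17.62 + 0.2·74.6 = 62.3162.
Var(X) = E[X²] − (E[X])² = 62.3162 − 48.3164 = 13.9998.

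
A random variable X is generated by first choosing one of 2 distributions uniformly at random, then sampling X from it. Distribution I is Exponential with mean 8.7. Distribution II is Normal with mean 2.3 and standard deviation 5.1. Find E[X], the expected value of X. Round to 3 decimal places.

5.500

Component means — I: 8.7; II: 2.3.
E[X] = 0.5·8.7 + 0.5·2.3 = 5.5.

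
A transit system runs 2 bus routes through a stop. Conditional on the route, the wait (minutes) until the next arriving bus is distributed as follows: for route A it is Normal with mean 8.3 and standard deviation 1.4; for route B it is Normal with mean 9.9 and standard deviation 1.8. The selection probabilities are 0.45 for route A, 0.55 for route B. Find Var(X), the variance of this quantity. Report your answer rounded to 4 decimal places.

3.2976

Per component, A: μ=8.3, E[X²]=70.85; B: μ=9.9, E[X²]=101.25.
E[X] = 0.45·8.3 + 0.55·9.9 = 9.18.
E[X²] = 0.45·70.85 + 0.55·101.25 = 87.57.
Var(X) = E[X²] − (E[X])² = 87.57 − 84.2724 = 3.2976.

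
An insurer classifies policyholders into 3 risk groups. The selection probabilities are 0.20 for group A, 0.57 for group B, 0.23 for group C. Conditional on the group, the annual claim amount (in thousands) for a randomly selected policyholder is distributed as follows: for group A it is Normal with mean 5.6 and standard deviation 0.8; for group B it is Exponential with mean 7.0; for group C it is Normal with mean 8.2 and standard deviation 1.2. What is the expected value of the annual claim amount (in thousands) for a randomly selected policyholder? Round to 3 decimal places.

Component means — A: 5.6; B: 7; C: 8.2.
E[X] = 0.2·5.6 + 0.57·7 + 0.23·8.2 = 6.996.

6.996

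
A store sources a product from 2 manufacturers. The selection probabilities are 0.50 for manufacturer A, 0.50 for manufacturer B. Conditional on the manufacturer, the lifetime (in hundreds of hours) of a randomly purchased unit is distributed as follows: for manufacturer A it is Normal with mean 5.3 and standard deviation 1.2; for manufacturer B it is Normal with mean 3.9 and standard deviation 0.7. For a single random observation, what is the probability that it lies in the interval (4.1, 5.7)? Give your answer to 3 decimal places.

Conditional on each manufacturer, P(4.1 < X < 5.7): A: 0.471903; B: 0.382484.
By total probability, P(4.1 < X < 5.7) = 0.5·0.471903 + 0.5·0.382484 = 0.427194.

0.427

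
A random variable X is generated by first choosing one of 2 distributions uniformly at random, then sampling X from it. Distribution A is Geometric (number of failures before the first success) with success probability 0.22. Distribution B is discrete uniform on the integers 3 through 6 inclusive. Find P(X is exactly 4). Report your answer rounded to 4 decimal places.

Conditional on each component, P(X = 4): A: 0.0814331; B: 0.25.
By total probability, P(X = 4) = 0.5·0.0814331 + 0.5·0.25 = 0.165717.

0.1657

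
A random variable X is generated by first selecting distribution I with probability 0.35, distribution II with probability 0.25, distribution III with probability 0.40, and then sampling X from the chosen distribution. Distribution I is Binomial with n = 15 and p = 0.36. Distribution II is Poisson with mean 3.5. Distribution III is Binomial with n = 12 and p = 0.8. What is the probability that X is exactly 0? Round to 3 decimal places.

Conditional on each component, P(X = 0): I: 0.00123794; II: 0.0301974; III: 4.096e-09.
By total probability, P(X = 0) = 0.35·0.00123794 + 0.25·0.0301974 + 0.4·4.096e-09 = 0.00798263.

0.008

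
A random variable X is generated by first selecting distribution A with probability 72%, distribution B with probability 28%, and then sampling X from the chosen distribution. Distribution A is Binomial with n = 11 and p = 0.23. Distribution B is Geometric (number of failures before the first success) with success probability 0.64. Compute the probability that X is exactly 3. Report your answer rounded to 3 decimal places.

Conditional on each component, P(X = 3): A: 0.248081; B: 0.0298598.
By total probability, P(X = 3) = 0.72·0.248081 + 0.28·0.0298598 = 0.186979.

0.187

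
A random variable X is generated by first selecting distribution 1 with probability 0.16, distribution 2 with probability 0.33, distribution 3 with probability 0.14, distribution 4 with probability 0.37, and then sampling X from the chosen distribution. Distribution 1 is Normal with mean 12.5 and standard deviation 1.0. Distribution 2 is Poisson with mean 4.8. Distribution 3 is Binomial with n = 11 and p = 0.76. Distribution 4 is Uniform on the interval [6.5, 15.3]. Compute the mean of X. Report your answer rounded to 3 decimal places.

Component means — 1: 12.5; 2: 4.8; 3: 8.36; 4: 10.9.
E[X] = 0.16·12.5 + 0.33·4.8 + 0.14·8.36 + 0.37·10.9 = 8.7874.

8.787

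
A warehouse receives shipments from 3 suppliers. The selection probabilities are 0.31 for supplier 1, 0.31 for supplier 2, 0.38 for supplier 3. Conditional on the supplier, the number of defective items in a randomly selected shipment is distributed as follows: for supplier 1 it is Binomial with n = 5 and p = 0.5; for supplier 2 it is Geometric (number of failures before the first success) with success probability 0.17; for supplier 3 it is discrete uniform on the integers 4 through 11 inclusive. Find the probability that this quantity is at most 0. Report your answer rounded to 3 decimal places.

0.062

Conditional on each supplier, P(X ≤ 0): 1: 0.03125; 2: 0.17; 3: 0.
By total probability, P(X ≤ 0) = 0.31·0.03125 + 0.31·0.17 + 0.38·0 = 0.0623875.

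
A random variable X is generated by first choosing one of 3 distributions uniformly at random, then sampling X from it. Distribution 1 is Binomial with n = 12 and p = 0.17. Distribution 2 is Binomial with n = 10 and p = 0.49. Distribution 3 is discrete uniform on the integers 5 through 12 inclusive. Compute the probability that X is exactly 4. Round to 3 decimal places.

Conditional on each component, P(X = 4): 1: 0.0931163; 2: 0.213022; 3: 0.
By total probability, P(X = 4) = 0.333333·0.0931163 + 0.333333·0.213022 + 0.333333·0 = 0.102046.

0.102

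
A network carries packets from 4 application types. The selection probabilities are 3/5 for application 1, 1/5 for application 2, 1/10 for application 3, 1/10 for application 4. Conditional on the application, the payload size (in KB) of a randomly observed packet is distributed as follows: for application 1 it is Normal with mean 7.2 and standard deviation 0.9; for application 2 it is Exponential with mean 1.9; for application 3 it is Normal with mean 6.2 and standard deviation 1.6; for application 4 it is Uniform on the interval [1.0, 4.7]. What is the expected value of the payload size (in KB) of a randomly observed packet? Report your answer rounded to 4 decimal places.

Component means — 1: 7.2; 2: 1.9; 3: 6.2; 4: 2.85.
E[X] = 0.6·7.2 + 0.2·1.9 + 0.1·6.2 + 0.1·2.85 = 5.605.

5.6050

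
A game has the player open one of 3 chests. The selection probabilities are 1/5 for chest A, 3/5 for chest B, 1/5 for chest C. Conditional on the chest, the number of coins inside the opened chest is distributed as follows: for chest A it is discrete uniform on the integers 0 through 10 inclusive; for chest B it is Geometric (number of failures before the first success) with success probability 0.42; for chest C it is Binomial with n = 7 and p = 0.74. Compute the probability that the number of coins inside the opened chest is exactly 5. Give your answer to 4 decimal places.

Conditional on each chest, P(X = 5): A: 0.0909091; B: 0.027567; C: 0.31501.
By total probability, P(X = 5) = 0.2·0.0909091 + 0.6·0.027567 + 0.2·0.31501 = 0.097724.

0.0977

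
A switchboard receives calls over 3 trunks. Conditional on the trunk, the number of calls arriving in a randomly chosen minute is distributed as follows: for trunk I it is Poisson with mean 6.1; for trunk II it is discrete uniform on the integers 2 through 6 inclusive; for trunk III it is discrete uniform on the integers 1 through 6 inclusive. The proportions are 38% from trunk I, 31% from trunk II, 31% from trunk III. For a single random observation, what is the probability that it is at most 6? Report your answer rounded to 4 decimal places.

0.8443

Conditional on each trunk, P(X ≤ 6): I: 0.590245; II: 1; III: 1.
By total probability, P(X ≤ 6) = 0.38·0.590245 + 0.31·1 + 0.31·1 = 0.844293.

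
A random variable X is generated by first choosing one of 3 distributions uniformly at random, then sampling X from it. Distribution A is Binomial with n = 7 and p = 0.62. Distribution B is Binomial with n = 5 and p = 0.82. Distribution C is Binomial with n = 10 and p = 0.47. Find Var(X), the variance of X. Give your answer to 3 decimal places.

Per component, A: μ=4.34, E[X²]=20.4848; B: μ=4.1, E[X²]=17.548; C: μ=4.7, E[X²]=24.581.
E[X] = 0.333333·4.34 + 0.333333·4.1 + 0.333333·4.7 = 4.38.
E[X²] = 0.333333·20.4848 + 0.333333·17.548 + 0.333333·24.581 = 20.8713.
Var(X) = E[X²] − (E[X])² = 20.8713 − 19.1844 = 1.68687.

1.687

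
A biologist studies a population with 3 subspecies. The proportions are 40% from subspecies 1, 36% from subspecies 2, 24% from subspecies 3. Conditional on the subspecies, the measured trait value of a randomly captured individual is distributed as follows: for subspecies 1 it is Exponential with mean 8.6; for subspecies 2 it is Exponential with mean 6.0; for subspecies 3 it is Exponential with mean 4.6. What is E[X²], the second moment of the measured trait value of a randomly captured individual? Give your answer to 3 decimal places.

95.245

For each component E[X²] = Var + (mean)², giving 1: 147.92; 2: 72; 3: 42.32.
Overall E[X²] = 0.4·147.92 + 0.36·72 + 0.24·42.32 = 95.2448.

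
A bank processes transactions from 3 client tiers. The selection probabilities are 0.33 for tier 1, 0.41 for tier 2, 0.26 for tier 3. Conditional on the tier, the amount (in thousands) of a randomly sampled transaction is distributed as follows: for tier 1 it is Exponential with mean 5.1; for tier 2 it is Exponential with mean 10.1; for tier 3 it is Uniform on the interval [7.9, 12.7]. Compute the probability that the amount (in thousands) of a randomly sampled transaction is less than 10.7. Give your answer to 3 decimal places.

0.709

Conditional on each tier, P(X < 10.7): 1: 0.877303; 2: 0.653338; 3: 0.583333.
By total probability, P(X < 10.7) = 0.33·0.877303 + 0.41·0.653338 + 0.26·0.583333 = 0.709045.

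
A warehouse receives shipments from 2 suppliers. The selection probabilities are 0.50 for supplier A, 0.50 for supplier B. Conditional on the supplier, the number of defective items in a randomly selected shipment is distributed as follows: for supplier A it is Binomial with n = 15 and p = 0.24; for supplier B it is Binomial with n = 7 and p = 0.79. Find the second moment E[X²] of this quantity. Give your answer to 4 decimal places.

For each component E[X²] = Var + (mean)², giving A: 15.696; B: 31.7422.
Overall E[X²] = 0.5·15.696 + 0.5·31.7422 = 23.7191.

23.7191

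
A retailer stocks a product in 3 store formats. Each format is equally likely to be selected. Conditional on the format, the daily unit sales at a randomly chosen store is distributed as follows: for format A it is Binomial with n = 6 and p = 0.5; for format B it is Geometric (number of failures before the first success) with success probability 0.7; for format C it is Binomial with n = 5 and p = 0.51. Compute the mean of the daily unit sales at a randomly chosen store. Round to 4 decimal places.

Component means — A: 3; B: 0.428571; C: 2.55.
E[X] = 0.333333·3 + 0.333333·0.428571 + 0.333333·2.55 = 1.99286.

1.9929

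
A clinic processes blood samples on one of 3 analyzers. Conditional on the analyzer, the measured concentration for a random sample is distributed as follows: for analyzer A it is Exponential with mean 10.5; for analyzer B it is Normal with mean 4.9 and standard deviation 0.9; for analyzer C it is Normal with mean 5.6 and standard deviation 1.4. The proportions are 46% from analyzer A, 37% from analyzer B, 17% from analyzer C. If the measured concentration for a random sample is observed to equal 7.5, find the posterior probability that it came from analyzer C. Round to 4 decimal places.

Likelihoods f(7.5 | ·): A: 0.046623; B: 0.00683009; C: 0.113457.
Posterior ∝ prior × likelihood. Numerator for C: 0.17·0.113457 = 0.0192877.
Normalizing constant: 0.46·0.046623 + 0.37·0.00683009 + 0.17·0.113457 = 0.0432615.
P(C | observation) = 0.0192877 / 0.0432615 = 0.445841.

0.4458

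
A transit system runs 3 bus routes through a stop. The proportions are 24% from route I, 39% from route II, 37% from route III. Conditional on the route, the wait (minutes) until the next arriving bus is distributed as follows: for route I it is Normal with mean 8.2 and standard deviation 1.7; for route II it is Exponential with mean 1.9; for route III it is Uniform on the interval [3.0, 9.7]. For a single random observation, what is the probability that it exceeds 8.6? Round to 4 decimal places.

Conditional on each route, P(X > 8.6): I: 0.40699; II: 0.0108205; III: 0.164179.
By total probability, P(X > 8.6) = 0.24·0.40699 + 0.39·0.0108205 + 0.37·0.164179 = 0.162644.

0.1626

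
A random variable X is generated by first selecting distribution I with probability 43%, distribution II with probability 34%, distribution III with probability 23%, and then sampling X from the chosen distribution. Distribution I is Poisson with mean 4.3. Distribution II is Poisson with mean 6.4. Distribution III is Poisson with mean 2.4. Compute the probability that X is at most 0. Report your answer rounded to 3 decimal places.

Conditional on each component, P(X ≤ 0): I: 0.0135686; II: 0.00166156; III: 0.090718.
By total probability, P(X ≤ 0) = 0.43·0.0135686 + 0.34·0.00166156 + 0.23·0.090718 = 0.0272645.

0.027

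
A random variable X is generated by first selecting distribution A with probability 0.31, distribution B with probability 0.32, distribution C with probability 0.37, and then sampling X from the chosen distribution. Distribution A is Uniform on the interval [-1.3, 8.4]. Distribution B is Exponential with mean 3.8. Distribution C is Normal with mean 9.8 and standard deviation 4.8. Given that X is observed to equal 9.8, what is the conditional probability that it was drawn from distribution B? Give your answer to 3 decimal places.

0.172

Likelihoods f(9.8 | ·): A: 0; B: 0.0199615; C: 0.083113.
Posterior ∝ prior × likelihood. Numerator for B: 0.32·0.0199615 = 0.00638769.
Normalizing constant: 0.31·0 + 0.32·0.0199615 + 0.37·0.083113 = 0.0371395.
P(B | observation) = 0.00638769 / 0.0371395 = 0.171992.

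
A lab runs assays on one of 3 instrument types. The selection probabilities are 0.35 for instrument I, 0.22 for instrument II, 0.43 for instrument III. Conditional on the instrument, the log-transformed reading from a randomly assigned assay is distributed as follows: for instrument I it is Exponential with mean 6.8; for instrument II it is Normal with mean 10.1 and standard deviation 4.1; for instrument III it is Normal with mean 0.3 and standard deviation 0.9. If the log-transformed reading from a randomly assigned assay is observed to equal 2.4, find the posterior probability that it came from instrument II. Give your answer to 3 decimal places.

Likelihoods f(2.4 | ·): I: 0.103326; II: 0.0166814; III: 0.0291354.
Posterior ∝ prior × likelihood. Numerator for II: 0.22·0.0166814 = 0.00366991.
Normalizing constant: 0.35·0.103326 + 0.22·0.0166814 + 0.43·0.0291354 = 0.0523623.
P(II | observation) = 0.00366991 / 0.0523623 = 0.0700869.

0.070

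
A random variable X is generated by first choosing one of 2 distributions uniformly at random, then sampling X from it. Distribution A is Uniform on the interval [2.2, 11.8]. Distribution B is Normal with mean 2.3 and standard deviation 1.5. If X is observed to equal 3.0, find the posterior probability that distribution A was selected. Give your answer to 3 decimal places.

0.304

Likelihoods f(3.0 | ·): A: 0.104167; B: 0.238522.
Posterior ∝ prior × likelihood. Numerator for A: 0.5·0.104167 = 0.0520833.
Normalizing constant: 0.5·0.104167 + 0.5·0.238522 = 0.171344.
P(A | observation) = 0.0520833 / 0.171344 = 0.303969.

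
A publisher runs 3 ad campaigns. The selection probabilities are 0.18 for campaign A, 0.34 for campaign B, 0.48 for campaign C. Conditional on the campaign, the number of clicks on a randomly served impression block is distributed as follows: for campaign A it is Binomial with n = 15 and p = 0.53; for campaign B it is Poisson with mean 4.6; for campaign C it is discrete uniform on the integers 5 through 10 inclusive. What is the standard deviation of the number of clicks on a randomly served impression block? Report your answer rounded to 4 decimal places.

2.3903

Per component, A: μ=7.95, E[X²]=66.939; B: μ=4.6, E[X²]=25.76; C: μ=7.5, E[X²]=59.1667.
E[X] = 0.18·7.95 + 0.34·4.6 + 0.48·7.5 = 6.595.
E[X²] = 0.18·66.939 + 0.34·25.76 + 0.48·59.1667 = 49.2074.
Var(X) = E[X²] − (E[X])² = 49.2074 − 43.494 = 5.7134.
SD(X) = √5.7134 = 2.39027.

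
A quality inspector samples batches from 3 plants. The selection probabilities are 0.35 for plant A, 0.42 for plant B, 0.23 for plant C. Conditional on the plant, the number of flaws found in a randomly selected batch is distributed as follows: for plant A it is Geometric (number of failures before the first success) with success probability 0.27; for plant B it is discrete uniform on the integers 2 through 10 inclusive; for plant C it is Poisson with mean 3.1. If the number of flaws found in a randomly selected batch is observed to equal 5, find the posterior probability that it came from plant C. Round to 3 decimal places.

0.272

Likelihoods P(X=5 | ·): A: 0.0559729; B: 0.111111; C: 0.107477.
Posterior ∝ prior × likelihood. Numerator for C: 0.23·0.107477 = 0.0247196.
Normalizing constant: 0.35·0.0559729 + 0.42·0.111111 + 0.23·0.107477 = 0.0909768.
P(C | observation) = 0.0247196 / 0.0909768 = 0.271714.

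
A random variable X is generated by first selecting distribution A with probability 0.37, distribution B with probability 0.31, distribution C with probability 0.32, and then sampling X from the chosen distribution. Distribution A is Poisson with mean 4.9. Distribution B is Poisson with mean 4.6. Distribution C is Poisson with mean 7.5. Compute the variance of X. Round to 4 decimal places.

Per component, A: μ=4.9, E[X²]=28.91; B: μ=4.6, E[X²]=25.76; C: μ=7.5, E[X²]=63.75.
E[X] = 0.37·4.9 + 0.31·4.6 + 0.32·7.5 = 5.639.
E[X²] = 0.37·28.91 + 0.31·25.76 + 0.32·63.75 = 39.0823.
Var(X) = E[X²] − (E[X])² = 39.0823 − 31.7983 = 7.28398.

7.2840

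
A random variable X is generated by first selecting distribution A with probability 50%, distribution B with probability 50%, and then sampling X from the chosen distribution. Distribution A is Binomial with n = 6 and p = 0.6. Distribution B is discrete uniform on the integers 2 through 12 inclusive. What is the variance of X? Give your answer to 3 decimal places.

8.610

Per component, A: μ=3.6, E[X²]=14.4; B: μ=7, E[X²]=59.
E[X] = 0.5·3.6 + 0.5·7 = 5.3.
E[X²] = 0.5·14.4 + 0.5·59 = 36.7.
Var(X) = E[X²] − (E[X])² = 36.7 − 28.09 = 8.61.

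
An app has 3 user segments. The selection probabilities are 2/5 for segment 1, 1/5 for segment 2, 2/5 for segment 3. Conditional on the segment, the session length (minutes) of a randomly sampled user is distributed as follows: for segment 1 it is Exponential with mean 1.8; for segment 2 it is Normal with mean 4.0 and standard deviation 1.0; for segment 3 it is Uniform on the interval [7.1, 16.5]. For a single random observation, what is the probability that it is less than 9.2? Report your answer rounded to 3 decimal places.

0.687

Conditional on each segment, P(X < 9.2): 1: 0.993971; 2: 1; 3: 0.223404.
By total probability, P(X < 9.2) = 0.4·0.993971 + 0.2·1 + 0.4·0.223404 = 0.68695.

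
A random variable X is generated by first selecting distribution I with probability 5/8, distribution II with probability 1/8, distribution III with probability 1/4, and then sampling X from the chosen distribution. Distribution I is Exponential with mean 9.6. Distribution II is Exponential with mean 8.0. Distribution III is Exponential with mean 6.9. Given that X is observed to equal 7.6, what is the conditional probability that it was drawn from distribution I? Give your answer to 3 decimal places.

Likelihoods f(7.6 | ·): I: 0.0471968; II: 0.0483426; III: 0.0481723.
Posterior ∝ prior × likelihood. Numerator for I: 0.625·0.0471968 = 0.029498.
Normalizing constant: 0.625·0.0471968 + 0.125·0.0483426 + 0.25·0.0481723 = 0.0475839.
P(I | observation) = 0.029498 / 0.0475839 = 0.619915.

0.620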